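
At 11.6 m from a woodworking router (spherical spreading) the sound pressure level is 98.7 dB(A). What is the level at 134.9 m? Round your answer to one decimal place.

For a point source, L₂ = L₁ − 20·log₁₀(r₂/r₁).
L₂ = 98.7 − 20·log₁₀(134.9/11.6) = 98.7 − 21.311 = 77.39 dB(A).

77.4 dB(A)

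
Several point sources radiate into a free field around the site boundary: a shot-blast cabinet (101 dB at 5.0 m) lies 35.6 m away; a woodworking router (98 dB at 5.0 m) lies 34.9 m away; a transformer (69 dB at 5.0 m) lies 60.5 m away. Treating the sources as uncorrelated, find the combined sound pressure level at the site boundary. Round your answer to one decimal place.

85.8 dB

First find each source's level at the receiver (point-source: −20·log₁₀(r/r_ref)), then combine on an intensity basis.
shot-blast cabinet: 101 − 20·log₁₀(35.6/5.0) = 101 − 17.05 = 83.95 dB.
woodworking router: 98 − 20·log₁₀(34.9/5.0) = 98 − 16.88 = 81.12 dB.
transformer: 69 − 20·log₁₀(60.5/5.0) = 69 − 21.66 = 47.34 dB.
Σ 10^(L/10) = 3.779e+08 → L_total = 10·log₁₀(3.779e+08) = 85.77 dB.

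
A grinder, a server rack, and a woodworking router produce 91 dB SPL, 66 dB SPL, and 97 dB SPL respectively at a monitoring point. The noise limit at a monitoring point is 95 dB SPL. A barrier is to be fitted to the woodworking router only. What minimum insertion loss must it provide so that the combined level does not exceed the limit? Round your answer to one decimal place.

Everything except the woodworking router sums to 10^(91/10) + 10^(66/10) = 1.263e+09 in linear terms, 91.01 dB SPL.
The limit corresponds to 10^(95/10) = 3.162e+09; subtracting the fixed part leaves 1.899e+09 for the woodworking router, i.e. 92.79 dB SPL.
So the woodworking router must be reduced from 97 to 92.79 dB SPL: IL = 4.21 dB.

4.2 dB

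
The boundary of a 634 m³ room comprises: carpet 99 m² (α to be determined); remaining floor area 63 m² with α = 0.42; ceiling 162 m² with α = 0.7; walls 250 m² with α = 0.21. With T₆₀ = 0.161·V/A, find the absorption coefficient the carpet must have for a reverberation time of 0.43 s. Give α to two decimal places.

From T₆₀ = 0.161·V/A, the target T₆₀ = 0.43 s needs A = 0.161·634/0.43 = 237.38 m².
Absorption from the other surfaces = 63·0.42 + 162·0.7 + 250·0.21 = 192.36 m², so the carpet must supply 45.02 m² over 99 m².
α = 45.02/99 = 0.455.

0.45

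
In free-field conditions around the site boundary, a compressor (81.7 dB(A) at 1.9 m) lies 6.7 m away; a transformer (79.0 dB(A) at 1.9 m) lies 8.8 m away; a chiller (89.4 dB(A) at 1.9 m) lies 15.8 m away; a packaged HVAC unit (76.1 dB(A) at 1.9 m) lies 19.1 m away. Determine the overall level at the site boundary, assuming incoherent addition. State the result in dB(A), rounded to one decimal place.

74.6 dB(A)

Propagate each source to the receiver with L = L_ref − 20·log₁₀(r/r_ref), then add intensities.
compressor: 81.7 − 20·log₁₀(6.7/1.9) = 81.7 − 10.95 = 70.75 dB(A).
transformer: 79.0 − 20·log₁₀(8.8/1.9) = 79.0 − 13.31 = 65.69 dB(A).
chiller: 89.4 − 20·log₁₀(15.8/1.9) = 89.4 − 18.40 = 71.00 dB(A).
packaged HVAC unit: 76.1 − 20·log₁₀(19.1/1.9) = 76.1 − 20.05 = 56.05 dB(A).
Σ 10^(L/10) = 2.860e+07 → L_total = 10·log₁₀(2.860e+07) = 74.56 dB(A).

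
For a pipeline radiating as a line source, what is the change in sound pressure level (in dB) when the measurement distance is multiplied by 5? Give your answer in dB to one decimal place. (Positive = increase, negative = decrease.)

With cylindrical spreading the level changes by −10·log₁₀(r₂/r₁).
ΔL = −10·log₁₀(5) = -6.99 dB.

-7.0 dB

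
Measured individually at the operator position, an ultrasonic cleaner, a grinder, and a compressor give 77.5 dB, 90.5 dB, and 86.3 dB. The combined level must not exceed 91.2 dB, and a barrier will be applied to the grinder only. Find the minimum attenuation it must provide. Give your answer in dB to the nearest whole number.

The untreated sources together contribute 10^(77.5/10) + 10^(86.3/10) = 4.828e+08, i.e. 86.84 dB.
The limit corresponds to 10^(91.2/10) = 1.318e+09; subtracting the fixed part leaves 8.354e+08 for the grinder, i.e. 89.22 dB.
So the grinder must be reduced from 90.5 to 89.22 dB: IL = 1.28 dB.

1 dB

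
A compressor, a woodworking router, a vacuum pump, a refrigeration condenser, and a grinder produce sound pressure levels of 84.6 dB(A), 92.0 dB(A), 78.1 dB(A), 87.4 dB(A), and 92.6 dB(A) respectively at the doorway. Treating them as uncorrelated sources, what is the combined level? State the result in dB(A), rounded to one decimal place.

For uncorrelated sources the intensities add, so convert each level to linear form, sum, and take 10·log₁₀ of the total.
Σ 10^(L/10) = 10^(84.6/10) + 10^(92.0/10) + 10^(78.1/10) + 10^(87.4/10) + 10^(92.6/10) = 4.307e+09.
L_total = 10·log₁₀(4.307e+09) = 96.34 dB(A).

96.3 dB(A)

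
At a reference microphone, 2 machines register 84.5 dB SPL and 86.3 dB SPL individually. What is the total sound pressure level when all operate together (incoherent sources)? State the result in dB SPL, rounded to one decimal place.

88.5 dB SPL

Incoherent sources combine by intensity addition: L_total = 10·log₁₀(Σ 10^(L_i/10)).
Σ 10^(L/10) = 10^(84.5/10) + 10^(86.3/10) = 7.084e+08.
L_total = 10·log₁₀(7.084e+08) = 88.50 dB SPL.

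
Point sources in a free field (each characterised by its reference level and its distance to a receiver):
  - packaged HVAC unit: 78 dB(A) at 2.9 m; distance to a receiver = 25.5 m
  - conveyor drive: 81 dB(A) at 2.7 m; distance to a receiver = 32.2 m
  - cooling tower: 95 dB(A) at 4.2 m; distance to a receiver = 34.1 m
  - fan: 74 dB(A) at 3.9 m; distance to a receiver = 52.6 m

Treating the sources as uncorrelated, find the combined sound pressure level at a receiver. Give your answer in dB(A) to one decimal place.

Apply inverse-square spreading to bring every level to the receiver, then sum 10^(L/10).
packaged HVAC unit: 78 − 20·log₁₀(25.5/2.9) = 78 − 18.88 = 59.12 dB(A).
conveyor drive: 81 − 20·log₁₀(32.2/2.7) = 81 − 21.53 = 59.47 dB(A).
cooling tower: 95 − 20·log₁₀(34.1/4.2) = 95 − 18.19 = 76.81 dB(A).
fan: 74 − 20·log₁₀(52.6/3.9) = 74 − 22.60 = 51.40 dB(A).
Σ 10^(L/10) = 4.981e+07 → L_total = 10·log₁₀(4.981e+07) = 76.97 dB(A).

77.0 dB(A)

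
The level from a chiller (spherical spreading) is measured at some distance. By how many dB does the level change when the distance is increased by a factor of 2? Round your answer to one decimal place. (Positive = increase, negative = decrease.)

With spherical spreading the level changes by −20·log₁₀(r₂/r₁).
ΔL = −20·log₁₀(2) = -6.02 dB.

-6.0 dB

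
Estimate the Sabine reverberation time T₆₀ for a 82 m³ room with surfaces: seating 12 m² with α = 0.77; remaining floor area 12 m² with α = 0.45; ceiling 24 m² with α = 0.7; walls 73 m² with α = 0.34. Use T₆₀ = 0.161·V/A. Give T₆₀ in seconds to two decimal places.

0.23 s

Summing Sᵢαᵢ: 12·0.77 + 12·0.45 + 24·0.7 + 73·0.34 = 56.26 m².
T₆₀ = 0.161 × 82 / 56.26 = 0.235 s.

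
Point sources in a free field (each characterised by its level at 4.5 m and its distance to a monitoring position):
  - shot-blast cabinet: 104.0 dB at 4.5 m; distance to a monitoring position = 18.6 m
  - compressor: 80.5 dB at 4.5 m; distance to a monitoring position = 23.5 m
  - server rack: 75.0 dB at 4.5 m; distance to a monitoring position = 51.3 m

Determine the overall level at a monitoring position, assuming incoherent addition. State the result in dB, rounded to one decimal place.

Propagate each source to the receiver with L = L_ref − 20·log₁₀(r/r_ref), then add intensities.
shot-blast cabinet: 104.0 − 20·log₁₀(18.6/4.5) = 104.0 − 12.33 = 91.67 dB.
compressor: 80.5 − 20·log₁₀(23.5/4.5) = 80.5 − 14.36 = 66.14 dB.
server rack: 75.0 − 20·log₁₀(51.3/4.5) = 75.0 − 21.14 = 53.86 dB.
Σ 10^(L/10) = 1.475e+09 → L_total = 10·log₁₀(1.475e+09) = 91.69 dB.

91.7 dB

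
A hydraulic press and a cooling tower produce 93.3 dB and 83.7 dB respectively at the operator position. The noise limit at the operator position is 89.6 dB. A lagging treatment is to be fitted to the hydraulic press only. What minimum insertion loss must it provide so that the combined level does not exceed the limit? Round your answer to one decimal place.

5.0 dB

Everything except the hydraulic press sums to 10^(83.7/10) = 2.344e+08 in linear terms, 83.70 dB.
To meet 89.6 dB overall, the treated hydraulic press may contribute at most 10^(89.6/10) − 2.344e+08 = 6.776e+08, i.e. 88.31 dB.
So the hydraulic press must be reduced from 93.3 to 88.31 dB: IL = 4.99 dB.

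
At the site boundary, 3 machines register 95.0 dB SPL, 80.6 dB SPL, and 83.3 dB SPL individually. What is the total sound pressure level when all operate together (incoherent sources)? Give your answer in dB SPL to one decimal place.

95.4 dB SPL

For uncorrelated sources the intensities add, so convert each level to linear form, sum, and take 10·log₁₀ of the total.
Σ 10^(L/10) = 10^(95.0/10) + 10^(80.6/10) + 10^(83.3/10) = 3.491e+09.
L_total = 10·log₁₀(3.491e+09) = 95.43 dB SPL.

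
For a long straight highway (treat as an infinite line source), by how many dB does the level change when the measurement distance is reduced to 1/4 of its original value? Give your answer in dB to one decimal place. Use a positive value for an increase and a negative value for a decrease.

+6.0 dB

A line source loses 3 dB per doubling of distance; generally ΔL = −10·log₁₀(r₂/r₁).
ΔL = −10·log₁₀(0.25) = +6.02 dB.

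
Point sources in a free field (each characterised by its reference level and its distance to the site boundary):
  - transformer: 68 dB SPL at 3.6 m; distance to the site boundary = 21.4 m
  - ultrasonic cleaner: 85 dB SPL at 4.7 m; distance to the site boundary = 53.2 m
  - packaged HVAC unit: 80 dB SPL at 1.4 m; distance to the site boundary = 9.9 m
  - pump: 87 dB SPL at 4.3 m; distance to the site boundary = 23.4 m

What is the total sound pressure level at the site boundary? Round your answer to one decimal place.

73.3 dB SPL

First find each source's level at the receiver (point-source: −20·log₁₀(r/r_ref)), then combine on an intensity basis.
transformer: 68 − 20·log₁₀(21.4/3.6) = 68 − 15.48 = 52.52 dB SPL.
ultrasonic cleaner: 85 − 20·log₁₀(53.2/4.7) = 85 − 21.08 = 63.92 dB SPL.
packaged HVAC unit: 80 − 20·log₁₀(9.9/1.4) = 80 − 16.99 = 63.01 dB SPL.
pump: 87 − 20·log₁₀(23.4/4.3) = 87 − 14.71 = 72.29 dB SPL.
Σ 10^(L/10) = 2.157e+07 → L_total = 10·log₁₀(2.157e+07) = 73.34 dB SPL.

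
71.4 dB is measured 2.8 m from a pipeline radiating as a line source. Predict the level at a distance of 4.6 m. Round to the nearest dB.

69 dB

Cylindrical spreading from a line source gives a 10·log₁₀(r₂/r₁) drop.
L₂ = 71.4 − 10·log₁₀(4.6/2.8) = 71.4 − 2.156 = 69.24 dB.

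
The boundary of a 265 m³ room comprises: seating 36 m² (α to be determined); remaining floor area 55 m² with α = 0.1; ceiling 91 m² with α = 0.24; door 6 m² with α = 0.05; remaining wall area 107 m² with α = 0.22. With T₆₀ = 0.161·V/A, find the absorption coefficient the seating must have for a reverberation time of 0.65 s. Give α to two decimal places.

A = 0.161·V/T₆₀ = 0.161·265/0.65 = 65.64 m² sabins.
Absorption from the other surfaces = 55·0.1 + 91·0.24 + 6·0.05 + 107·0.22 = 51.18 m², so the seating must supply 14.46 m² over 36 m².
α = 14.46/36 = 0.402.

0.40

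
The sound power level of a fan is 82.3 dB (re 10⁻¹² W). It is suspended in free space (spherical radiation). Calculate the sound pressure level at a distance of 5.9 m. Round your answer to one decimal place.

The power spreads over a sphere of area 4π·r², so L_p = L_w − 10·log₁₀(4π·r²).
4π·r² = 437.4 m², 10·log₁₀ of that is 26.409 dB.
L_p = 82.3 − 26.409 = 55.89 dB.

55.9 dB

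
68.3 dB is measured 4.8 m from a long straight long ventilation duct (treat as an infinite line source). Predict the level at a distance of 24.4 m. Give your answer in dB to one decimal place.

61.2 dB

Cylindrical spreading from a line source gives a 10·log₁₀(r₂/r₁) drop.
L₂ = 68.3 − 10·log₁₀(24.4/4.8) = 68.3 − 7.061 = 61.24 dB.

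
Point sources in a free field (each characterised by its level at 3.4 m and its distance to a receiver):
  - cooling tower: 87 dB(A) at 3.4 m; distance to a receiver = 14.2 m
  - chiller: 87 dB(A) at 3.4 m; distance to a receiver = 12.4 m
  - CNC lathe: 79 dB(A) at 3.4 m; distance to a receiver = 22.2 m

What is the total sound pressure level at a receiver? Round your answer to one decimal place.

78.3 dB(A)

Propagate each source to the receiver with L = L_ref − 20·log₁₀(r/r_ref), then add intensities.
cooling tower: 87 − 20·log₁₀(14.2/3.4) = 87 − 12.42 = 74.58 dB(A).
chiller: 87 − 20·log₁₀(12.4/3.4) = 87 − 11.24 = 75.76 dB(A).
CNC lathe: 79 − 20·log₁₀(22.2/3.4) = 79 − 16.30 = 62.70 dB(A).
Σ 10^(L/10) = 6.828e+07 → L_total = 10·log₁₀(6.828e+07) = 78.34 dB(A).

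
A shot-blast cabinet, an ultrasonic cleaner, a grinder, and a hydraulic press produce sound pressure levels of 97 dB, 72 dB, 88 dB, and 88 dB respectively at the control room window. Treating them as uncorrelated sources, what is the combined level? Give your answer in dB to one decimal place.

98.0 dB

For uncorrelated sources the intensities add, so convert each level to linear form, sum, and take 10·log₁₀ of the total.
Σ 10^(L/10) = 10^(97/10) + 10^(72/10) + 10^(88/10) + 10^(88/10) = 6.290e+09.
L_total = 10·log₁₀(6.290e+09) = 97.99 dB.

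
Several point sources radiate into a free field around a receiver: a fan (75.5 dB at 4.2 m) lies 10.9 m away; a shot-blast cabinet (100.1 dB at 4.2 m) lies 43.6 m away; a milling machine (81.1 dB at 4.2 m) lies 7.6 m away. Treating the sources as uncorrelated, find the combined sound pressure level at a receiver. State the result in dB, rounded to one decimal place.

81.4 dB

First find each source's level at the receiver (point-source: −20·log₁₀(r/r_ref)), then combine on an intensity basis.
fan: 75.5 − 20·log₁₀(10.9/4.2) = 75.5 − 8.28 = 67.22 dB.
shot-blast cabinet: 100.1 − 20·log₁₀(43.6/4.2) = 100.1 − 20.32 = 79.78 dB.
milling machine: 81.1 − 20·log₁₀(7.6/4.2) = 81.1 − 5.15 = 75.95 dB.
Σ 10^(L/10) = 1.396e+08 → L_total = 10·log₁₀(1.396e+08) = 81.45 dB.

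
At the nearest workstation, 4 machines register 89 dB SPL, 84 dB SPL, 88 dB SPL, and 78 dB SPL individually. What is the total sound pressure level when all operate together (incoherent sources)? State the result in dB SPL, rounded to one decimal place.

92.4 dB SPL

Incoherent sources combine by intensity addition: L_total = 10·log₁₀(Σ 10^(L_i/10)).
Σ 10^(L/10) = 10^(89/10) + 10^(84/10) + 10^(88/10) + 10^(78/10) = 1.740e+09.
L_total = 10·log₁₀(1.740e+09) = 92.40 dB SPL.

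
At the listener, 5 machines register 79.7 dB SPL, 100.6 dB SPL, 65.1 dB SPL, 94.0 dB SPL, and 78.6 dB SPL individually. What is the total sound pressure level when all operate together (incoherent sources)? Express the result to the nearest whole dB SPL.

102 dB SPL

For uncorrelated sources the intensities add, so convert each level to linear form, sum, and take 10·log₁₀ of the total.
Σ 10^(L/10) = 10^(79.7/10) + 10^(100.6/10) + 10^(65.1/10) + 10^(94.0/10) + 10^(78.6/10) = 1.416e+10.
L_total = 10·log₁₀(1.416e+10) = 101.51 dB SPL.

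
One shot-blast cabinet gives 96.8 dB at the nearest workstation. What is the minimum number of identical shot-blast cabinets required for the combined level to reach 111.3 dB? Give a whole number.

29

The shortfall is 111.3 − 96.8 = 14.5 dB, and N units add 10·log₁₀ N, so need 10·log₁₀ N ≥ 14.5.
N ≥ 10^(14.5/10) = 28.184, so N = 29.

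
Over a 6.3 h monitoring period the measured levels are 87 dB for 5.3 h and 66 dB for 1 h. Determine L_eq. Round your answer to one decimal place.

L_eq = 10·log₁₀[(1/T)·Σ tᵢ·10^(Lᵢ/10)] with T = 6.3 h.
Σ tᵢ·10^(Lᵢ/10) = 5.3·10^(87/10) + 1·10^(66/10) = 2.660e+09.
L_eq = 10·log₁₀(2.660e+09/6.3) = 86.26 dB.

86.3 dB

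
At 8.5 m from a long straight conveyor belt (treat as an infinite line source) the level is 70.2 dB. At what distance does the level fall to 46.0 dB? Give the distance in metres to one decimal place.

2235.7 m

Line-source spreading drops the level by 10·log₁₀(r₂/r₁); inverting, r₂/r₁ = 10^(ΔL/10).
r₂ = 8.5·10^((70.2−46.0)/10) = 8.5·10^(24.2/10) = 2235.73 m.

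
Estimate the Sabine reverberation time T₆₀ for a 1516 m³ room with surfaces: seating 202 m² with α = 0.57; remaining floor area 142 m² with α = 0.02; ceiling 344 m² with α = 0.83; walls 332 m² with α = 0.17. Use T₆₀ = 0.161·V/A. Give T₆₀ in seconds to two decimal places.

0.53 s

A = Σ Sᵢαᵢ = 202·0.57 + 142·0.02 + 344·0.83 + 332·0.17 = 459.94 m².
T₆₀ = 0.161·V/A = 0.161·1516/459.94 = 0.531 s.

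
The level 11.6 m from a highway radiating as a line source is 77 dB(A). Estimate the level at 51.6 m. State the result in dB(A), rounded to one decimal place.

70.5 dB(A)

Cylindrical spreading from a line source gives a 10·log₁₀(r₂/r₁) drop.
L₂ = 77 − 10·log₁₀(51.6/11.6) = 77 − 6.482 = 70.52 dB(A).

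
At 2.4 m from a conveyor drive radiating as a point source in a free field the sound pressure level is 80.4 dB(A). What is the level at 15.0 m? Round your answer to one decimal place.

For a point source, L₂ = L₁ − 20·log₁₀(r₂/r₁).
L₂ = 80.4 − 20·log₁₀(15.0/2.4) = 80.4 − 15.918 = 64.48 dB(A).

64.5 dB(A)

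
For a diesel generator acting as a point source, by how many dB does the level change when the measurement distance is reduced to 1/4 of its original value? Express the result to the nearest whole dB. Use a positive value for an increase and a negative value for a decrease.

With spherical spreading the level changes by −20·log₁₀(r₂/r₁).
ΔL = −20·log₁₀(0.25) = +12.04 dB.

+12 dB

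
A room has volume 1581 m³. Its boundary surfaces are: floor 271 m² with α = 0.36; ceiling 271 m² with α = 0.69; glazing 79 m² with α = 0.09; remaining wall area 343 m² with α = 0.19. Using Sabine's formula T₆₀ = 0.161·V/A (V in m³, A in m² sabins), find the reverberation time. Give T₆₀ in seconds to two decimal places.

0.71 s

A = Σ Sᵢαᵢ = 271·0.36 + 271·0.69 + 79·0.09 + 343·0.19 = 356.83 m².
T₆₀ = 0.161 × 1581 / 356.83 = 0.713 s.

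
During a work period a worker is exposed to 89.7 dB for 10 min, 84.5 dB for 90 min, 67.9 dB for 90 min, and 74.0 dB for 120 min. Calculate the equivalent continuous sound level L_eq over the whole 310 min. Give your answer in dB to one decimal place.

The energy average is taken in the linear domain: L_eq = 10·log₁₀[(Σ tᵢ·10^(Lᵢ/10))/T], T = 310 min.
Σ tᵢ·10^(Lᵢ/10) = 10·10^(89.7/10) + 90·10^(84.5/10) + 90·10^(67.9/10) + 120·10^(74.0/10) = 3.827e+10.
L_eq = 10·log₁₀(3.827e+10/310) = 80.91 dB.

80.9 dB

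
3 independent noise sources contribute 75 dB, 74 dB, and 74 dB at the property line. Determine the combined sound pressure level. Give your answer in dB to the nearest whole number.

79 dB

For uncorrelated sources the intensities add, so convert each level to linear form, sum, and take 10·log₁₀ of the total.
Σ 10^(L/10) = 10^(75/10) + 10^(74/10) + 10^(74/10) = 8.186e+07.
L_total = 10·log₁₀(8.186e+07) = 79.13 dB.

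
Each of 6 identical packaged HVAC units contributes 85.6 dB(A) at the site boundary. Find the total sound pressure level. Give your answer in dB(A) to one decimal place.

With 6 equal, uncorrelated contributions the intensity is 6× that of one unit, giving a rise of 10·log₁₀ 6.
L_total = 85.6 + 10·log₁₀(6) = 85.6 + 7.782 = 93.38 dB(A).

93.4 dB(A)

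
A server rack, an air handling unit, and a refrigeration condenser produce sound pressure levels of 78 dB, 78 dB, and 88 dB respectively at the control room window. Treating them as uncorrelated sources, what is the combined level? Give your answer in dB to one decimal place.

For uncorrelated sources the intensities add, so convert each level to linear form, sum, and take 10·log₁₀ of the total.
Σ 10^(L/10) = 10^(78/10) + 10^(78/10) + 10^(88/10) = 7.571e+08.
L_total = 10·log₁₀(7.571e+08) = 88.79 dB.

88.8 dB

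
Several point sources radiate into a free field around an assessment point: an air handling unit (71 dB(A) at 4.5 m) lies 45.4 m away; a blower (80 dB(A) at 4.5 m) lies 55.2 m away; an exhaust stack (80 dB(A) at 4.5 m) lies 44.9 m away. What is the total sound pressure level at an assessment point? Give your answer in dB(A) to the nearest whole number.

First find each source's level at the receiver (point-source: −20·log₁₀(r/r_ref)), then combine on an intensity basis.
air handling unit: 71 − 20·log₁₀(45.4/4.5) = 71 − 20.08 = 50.92 dB(A).
blower: 80 − 20·log₁₀(55.2/4.5) = 80 − 21.77 = 58.23 dB(A).
exhaust stack: 80 − 20·log₁₀(44.9/4.5) = 80 − 19.98 = 60.02 dB(A).
Σ 10^(L/10) = 1.793e+06 → L_total = 10·log₁₀(1.793e+06) = 62.54 dB(A).

63 dB(A)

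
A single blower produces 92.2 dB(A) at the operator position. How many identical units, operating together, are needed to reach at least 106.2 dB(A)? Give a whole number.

26

N identical sources give L₁ + 10·log₁₀ N, so require 10·log₁₀ N ≥ 106.2 − 92.2 = 14.0 dB.
N ≥ 10^(14.0/10) = 25.119, so N = 26.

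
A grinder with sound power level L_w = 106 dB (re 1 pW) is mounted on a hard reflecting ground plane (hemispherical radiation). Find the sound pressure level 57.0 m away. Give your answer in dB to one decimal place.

62.9 dB

The power spreads over a hemisphere of area 2π·r², so L_p = L_w − 10·log₁₀(2π·r²).
2π·r² = 2.041e+04 m², 10·log₁₀ of that is 43.099 dB.
L_p = 106 − 43.099 = 62.90 dB.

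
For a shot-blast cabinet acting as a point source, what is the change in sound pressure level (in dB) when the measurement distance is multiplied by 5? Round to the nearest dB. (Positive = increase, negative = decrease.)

A point source loses 6 dB per doubling of distance; generally ΔL = −20·log₁₀(r₂/r₁).
ΔL = −20·log₁₀(5) = -13.98 dB.

-14 dB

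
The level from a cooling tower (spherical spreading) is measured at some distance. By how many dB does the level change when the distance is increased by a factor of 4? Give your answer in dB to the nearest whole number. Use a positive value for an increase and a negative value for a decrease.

-12 dB

A point source loses 6 dB per doubling of distance; generally ΔL = −20·log₁₀(r₂/r₁).
ΔL = −20·log₁₀(4) = -12.04 dB.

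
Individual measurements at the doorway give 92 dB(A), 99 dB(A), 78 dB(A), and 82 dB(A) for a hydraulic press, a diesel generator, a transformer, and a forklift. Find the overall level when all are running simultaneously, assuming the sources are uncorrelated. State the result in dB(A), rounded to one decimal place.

99.9 dB(A)

Incoherent sources combine by intensity addition: L_total = 10·log₁₀(Σ 10^(L_i/10)).
Σ 10^(L/10) = 10^(92/10) + 10^(99/10) + 10^(78/10) + 10^(82/10) = 9.750e+09.
L_total = 10·log₁₀(9.750e+09) = 99.89 dB(A).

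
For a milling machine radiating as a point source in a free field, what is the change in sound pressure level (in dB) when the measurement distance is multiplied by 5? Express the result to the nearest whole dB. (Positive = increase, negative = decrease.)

-14 dB

With spherical spreading the level changes by −20·log₁₀(r₂/r₁).
ΔL = −20·log₁₀(5) = -13.98 dB.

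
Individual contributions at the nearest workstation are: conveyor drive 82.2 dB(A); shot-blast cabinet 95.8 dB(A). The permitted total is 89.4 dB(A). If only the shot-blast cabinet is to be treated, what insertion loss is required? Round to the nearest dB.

7 dB

The untreated sources together contribute 10^(82.2/10) = 1.660e+08, i.e. 82.20 dB(A).
The limit corresponds to 10^(89.4/10) = 8.710e+08; subtracting the fixed part leaves 7.050e+08 for the shot-blast cabinet, i.e. 88.48 dB(A).
So the shot-blast cabinet must be reduced from 95.8 to 88.48 dB(A): IL = 7.32 dB.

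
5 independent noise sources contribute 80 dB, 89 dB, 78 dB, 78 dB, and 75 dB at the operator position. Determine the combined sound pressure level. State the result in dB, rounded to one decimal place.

90.2 dB

For uncorrelated sources the intensities add, so convert each level to linear form, sum, and take 10·log₁₀ of the total.
Σ 10^(L/10) = 10^(80/10) + 10^(89/10) + 10^(78/10) + 10^(78/10) + 10^(75/10) = 1.052e+09.
L_total = 10·log₁₀(1.052e+09) = 90.22 dB.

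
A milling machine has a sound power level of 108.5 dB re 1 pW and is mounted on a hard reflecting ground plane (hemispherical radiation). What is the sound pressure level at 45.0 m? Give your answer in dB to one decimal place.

67.5 dB

Free-field hemispherical radiation: L_p = L_w − 10·log₁₀(2π·r²), r = 45.0 m.
2π·r² = 1.272e+04 m², 10·log₁₀ of that is 41.046 dB.
L_p = 108.5 − 41.046 = 67.45 dB.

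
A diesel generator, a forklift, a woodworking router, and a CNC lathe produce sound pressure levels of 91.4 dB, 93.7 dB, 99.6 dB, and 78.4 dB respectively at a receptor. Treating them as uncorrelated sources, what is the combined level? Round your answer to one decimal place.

101.1 dB

Incoherent sources combine by intensity addition: L_total = 10·log₁₀(Σ 10^(L_i/10)).
Σ 10^(L/10) = 10^(91.4/10) + 10^(93.7/10) + 10^(99.6/10) + 10^(78.4/10) = 1.291e+10.
L_total = 10·log₁₀(1.291e+10) = 101.11 dB.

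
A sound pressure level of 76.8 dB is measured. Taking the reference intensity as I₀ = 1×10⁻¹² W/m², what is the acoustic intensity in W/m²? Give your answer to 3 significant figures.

I/I₀ = 10^(76.8/10) = 4.786e+07, so I = 4.786e+07 × 10⁻¹² W/m².

4.79e-05 W/m²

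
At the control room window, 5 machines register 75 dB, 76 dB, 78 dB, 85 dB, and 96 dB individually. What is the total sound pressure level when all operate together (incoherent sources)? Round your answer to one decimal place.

96.5 dB

Incoherent sources combine by intensity addition: L_total = 10·log₁₀(Σ 10^(L_i/10)).
Σ 10^(L/10) = 10^(75/10) + 10^(76/10) + 10^(78/10) + 10^(85/10) + 10^(96/10) = 4.432e+09.
L_total = 10·log₁₀(4.432e+09) = 96.47 dB.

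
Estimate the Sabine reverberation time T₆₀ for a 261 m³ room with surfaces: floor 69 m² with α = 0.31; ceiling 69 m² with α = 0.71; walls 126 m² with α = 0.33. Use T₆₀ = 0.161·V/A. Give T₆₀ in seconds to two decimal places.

0.38 s

A = Σ Sᵢαᵢ = 69·0.31 + 69·0.71 + 126·0.33 = 111.96 m².
T₆₀ = 0.161·V/A = 0.161·261/111.96 = 0.375 s.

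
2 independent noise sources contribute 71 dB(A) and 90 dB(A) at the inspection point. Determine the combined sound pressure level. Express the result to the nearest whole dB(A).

Incoherent sources combine by intensity addition: L_total = 10·log₁₀(Σ 10^(L_i/10)).
Σ 10^(L/10) = 10^(71/10) + 10^(90/10) = 1.013e+09.
L_total = 10·log₁₀(1.013e+09) = 90.05 dB(A).

90 dB(A)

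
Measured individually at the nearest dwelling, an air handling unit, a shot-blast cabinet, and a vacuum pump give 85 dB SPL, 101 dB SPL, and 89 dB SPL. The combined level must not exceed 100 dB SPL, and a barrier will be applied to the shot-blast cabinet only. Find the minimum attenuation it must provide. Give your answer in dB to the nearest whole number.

The untreated sources together contribute 10^(85/10) + 10^(89/10) = 1.111e+09, i.e. 90.46 dB SPL.
To meet 100 dB SPL overall, the treated shot-blast cabinet may contribute at most 10^(100/10) − 1.111e+09 = 8.889e+09, i.e. 99.49 dB SPL.
So the shot-blast cabinet must be reduced from 101 to 99.49 dB SPL: IL = 1.51 dB.

2 dB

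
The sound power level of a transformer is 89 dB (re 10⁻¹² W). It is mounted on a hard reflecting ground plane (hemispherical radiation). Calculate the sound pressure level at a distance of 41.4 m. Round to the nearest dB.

49 dB

The power spreads over a hemisphere of area 2π·r², so L_p = L_w − 10·log₁₀(2π·r²).
2π·r² = 1.077e+04 m², 10·log₁₀ of that is 40.322 dB.
L_p = 89 − 40.322 = 48.68 dB.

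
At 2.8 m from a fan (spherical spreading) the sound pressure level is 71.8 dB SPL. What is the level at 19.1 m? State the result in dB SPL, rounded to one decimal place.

55.1 dB SPL

Spherical spreading from a point source gives a 20·log₁₀(r₂/r₁) drop.
L₂ = 71.8 − 20·log₁₀(19.1/2.8) = 71.8 − 16.678 = 55.12 dB SPL.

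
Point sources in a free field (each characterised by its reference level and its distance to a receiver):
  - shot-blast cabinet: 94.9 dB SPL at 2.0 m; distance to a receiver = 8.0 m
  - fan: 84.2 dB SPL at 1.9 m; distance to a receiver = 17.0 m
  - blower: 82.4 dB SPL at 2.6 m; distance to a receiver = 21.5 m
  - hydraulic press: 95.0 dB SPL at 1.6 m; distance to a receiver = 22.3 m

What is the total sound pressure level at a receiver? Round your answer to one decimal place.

83.3 dB SPL

Apply inverse-square spreading to bring every level to the receiver, then sum 10^(L/10).
shot-blast cabinet: 94.9 − 20·log₁₀(8.0/2.0) = 94.9 − 12.04 = 82.86 dB SPL.
fan: 84.2 − 20·log₁₀(17.0/1.9) = 84.2 − 19.03 = 65.17 dB SPL.
blower: 82.4 − 20·log₁₀(21.5/2.6) = 82.4 − 18.35 = 64.05 dB SPL.
hydraulic press: 95.0 − 20·log₁₀(22.3/1.6) = 95.0 − 22.88 = 72.12 dB SPL.
Σ 10^(L/10) = 2.152e+08 → L_total = 10·log₁₀(2.152e+08) = 83.33 dB SPL.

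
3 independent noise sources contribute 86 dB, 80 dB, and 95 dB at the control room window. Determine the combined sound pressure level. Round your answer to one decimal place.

Incoherent sources combine by intensity addition: L_total = 10·log₁₀(Σ 10^(L_i/10)).
Σ 10^(L/10) = 10^(86/10) + 10^(80/10) + 10^(95/10) = 3.660e+09.
L_total = 10·log₁₀(3.660e+09) = 95.64 dB.

95.6 dB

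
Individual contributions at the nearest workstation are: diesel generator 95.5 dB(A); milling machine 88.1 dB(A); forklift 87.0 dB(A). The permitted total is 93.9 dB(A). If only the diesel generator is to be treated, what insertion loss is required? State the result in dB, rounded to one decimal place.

4.3 dB

Everything except the diesel generator sums to 10^(88.1/10) + 10^(87.0/10) = 1.147e+09 in linear terms, 90.60 dB(A).
To meet 93.9 dB(A) overall, the treated diesel generator may contribute at most 10^(93.9/10) − 1.147e+09 = 1.308e+09, i.e. 91.17 dB(A).
So the diesel generator must be reduced from 95.5 to 91.17 dB(A): IL = 4.33 dB.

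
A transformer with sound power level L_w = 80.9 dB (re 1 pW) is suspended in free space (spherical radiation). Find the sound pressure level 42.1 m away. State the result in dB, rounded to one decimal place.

37.4 dB

Free-field spherical radiation: L_p = L_w − 10·log₁₀(4π·r²), r = 42.1 m.
4π·r² = 2.227e+04 m², 10·log₁₀ of that is 43.478 dB.
L_p = 80.9 − 43.478 = 37.42 dB.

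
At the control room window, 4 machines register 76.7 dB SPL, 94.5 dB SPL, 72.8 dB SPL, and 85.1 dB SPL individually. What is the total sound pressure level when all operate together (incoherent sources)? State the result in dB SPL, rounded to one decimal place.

Incoherent sources combine by intensity addition: L_total = 10·log₁₀(Σ 10^(L_i/10)).
Σ 10^(L/10) = 10^(76.7/10) + 10^(94.5/10) + 10^(72.8/10) + 10^(85.1/10) = 3.208e+09.
L_total = 10·log₁₀(3.208e+09) = 95.06 dB SPL.

95.1 dB SPL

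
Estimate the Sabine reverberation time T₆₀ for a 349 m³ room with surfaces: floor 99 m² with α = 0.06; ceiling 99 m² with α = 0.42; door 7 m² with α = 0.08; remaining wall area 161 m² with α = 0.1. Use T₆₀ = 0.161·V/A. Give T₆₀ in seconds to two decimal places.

0.88 s

Summing Sᵢαᵢ: 99·0.06 + 99·0.42 + 7·0.08 + 161·0.1 = 64.18 m².
T₆₀ = 0.161 × 349 / 64.18 = 0.875 s.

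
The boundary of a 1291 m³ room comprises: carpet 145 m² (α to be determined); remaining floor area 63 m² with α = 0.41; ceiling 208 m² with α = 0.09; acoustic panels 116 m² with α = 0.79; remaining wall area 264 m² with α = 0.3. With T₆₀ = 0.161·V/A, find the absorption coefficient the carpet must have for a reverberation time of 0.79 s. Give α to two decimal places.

0.33

A = 0.161·V/T₆₀ = 0.161·1291/0.79 = 263.10 m² sabins.
Absorption from the other surfaces = 63·0.41 + 208·0.09 + 116·0.79 + 264·0.3 = 215.39 m², so the carpet must supply 47.71 m² over 145 m².
α = 47.71/145 = 0.329.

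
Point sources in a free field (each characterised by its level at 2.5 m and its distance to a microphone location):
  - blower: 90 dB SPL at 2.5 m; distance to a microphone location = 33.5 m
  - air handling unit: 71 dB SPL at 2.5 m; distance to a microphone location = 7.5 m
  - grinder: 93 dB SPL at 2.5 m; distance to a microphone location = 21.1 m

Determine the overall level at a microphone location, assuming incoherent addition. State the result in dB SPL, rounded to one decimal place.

Apply inverse-square spreading to bring every level to the receiver, then sum 10^(L/10).
blower: 90 − 20·log₁₀(33.5/2.5) = 90 − 22.54 = 67.46 dB SPL.
air handling unit: 71 − 20·log₁₀(7.5/2.5) = 71 − 9.54 = 61.46 dB SPL.
grinder: 93 − 20·log₁₀(21.1/2.5) = 93 − 18.53 = 74.47 dB SPL.
Σ 10^(L/10) = 3.498e+07 → L_total = 10·log₁₀(3.498e+07) = 75.44 dB SPL.

75.4 dB SPL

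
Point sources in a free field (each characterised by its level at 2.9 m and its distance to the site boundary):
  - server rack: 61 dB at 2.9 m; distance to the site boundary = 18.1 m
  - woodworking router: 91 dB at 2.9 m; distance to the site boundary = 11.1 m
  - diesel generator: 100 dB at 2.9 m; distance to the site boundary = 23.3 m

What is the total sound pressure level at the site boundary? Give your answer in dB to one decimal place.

Apply inverse-square spreading to bring every level to the receiver, then sum 10^(L/10).
server rack: 61 − 20·log₁₀(18.1/2.9) = 61 − 15.91 = 45.09 dB.
woodworking router: 91 − 20·log₁₀(11.1/2.9) = 91 − 11.66 = 79.34 dB.
diesel generator: 100 − 20·log₁₀(23.3/2.9) = 100 − 18.10 = 81.90 dB.
Σ 10^(L/10) = 2.409e+08 → L_total = 10·log₁₀(2.409e+08) = 83.82 dB.

83.8 dB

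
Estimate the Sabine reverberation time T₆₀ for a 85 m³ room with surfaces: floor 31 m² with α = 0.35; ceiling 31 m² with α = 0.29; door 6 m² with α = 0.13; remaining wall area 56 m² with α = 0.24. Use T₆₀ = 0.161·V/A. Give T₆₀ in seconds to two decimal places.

Summing Sᵢαᵢ: 31·0.35 + 31·0.29 + 6·0.13 + 56·0.24 = 34.06 m².
T₆₀ = 0.161·V/A = 0.161·85/34.06 = 0.402 s.

0.40 s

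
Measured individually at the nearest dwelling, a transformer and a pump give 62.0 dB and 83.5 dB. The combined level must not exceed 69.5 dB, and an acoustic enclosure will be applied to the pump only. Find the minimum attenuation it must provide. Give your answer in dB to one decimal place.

Everything except the pump sums to 10^(62.0/10) = 1.585e+06 in linear terms, 62.00 dB.
The limit corresponds to 10^(69.5/10) = 8.913e+06; subtracting the fixed part leaves 7.328e+06 for the pump, i.e. 68.65 dB.
So the pump must be reduced from 83.5 to 68.65 dB: IL = 14.85 dB.

14.9 dB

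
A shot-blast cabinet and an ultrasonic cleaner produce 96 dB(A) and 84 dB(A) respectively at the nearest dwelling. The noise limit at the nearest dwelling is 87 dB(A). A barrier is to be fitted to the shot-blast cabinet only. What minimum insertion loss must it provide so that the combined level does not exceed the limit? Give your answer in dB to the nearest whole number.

Fixed contribution from the other source: Σ 10^(L/10) = 10^(84/10) = 2.512e+08 (84.00 dB(A)).
The limit corresponds to 10^(87/10) = 5.012e+08; subtracting the fixed part leaves 2.500e+08 for the shot-blast cabinet, i.e. 83.98 dB(A).
So the shot-blast cabinet must be reduced from 96 to 83.98 dB(A): IL = 12.02 dB.

12 dB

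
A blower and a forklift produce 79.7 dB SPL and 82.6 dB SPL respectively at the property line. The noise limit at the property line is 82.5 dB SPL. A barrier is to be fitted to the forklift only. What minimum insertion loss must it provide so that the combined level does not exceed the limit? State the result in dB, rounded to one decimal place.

Fixed contribution from the other source: Σ 10^(L/10) = 10^(79.7/10) = 9.333e+07 (79.70 dB SPL).
To meet 82.5 dB SPL overall, the treated forklift may contribute at most 10^(82.5/10) − 9.333e+07 = 8.450e+07, i.e. 79.27 dB SPL.
So the forklift must be reduced from 82.6 to 79.27 dB SPL: IL = 3.33 dB.

3.3 dB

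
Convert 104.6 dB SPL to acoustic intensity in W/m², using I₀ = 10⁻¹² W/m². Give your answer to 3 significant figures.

0.0288 W/m²

I/I₀ = 10^(104.6/10) = 2.884e+10, so I = 2.884e+10 × 10⁻¹² W/m².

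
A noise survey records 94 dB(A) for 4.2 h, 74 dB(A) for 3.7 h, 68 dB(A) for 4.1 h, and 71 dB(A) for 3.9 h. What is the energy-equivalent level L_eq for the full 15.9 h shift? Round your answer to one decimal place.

Weight each interval's intensity by its duration and average over T = 15.9 h:
Σ tᵢ·10^(Lᵢ/10) = 4.2·10^(94/10) + 3.7·10^(74/10) + 4.1·10^(68/10) + 3.9·10^(71/10) = 1.072e+10.
L_eq = 10·log₁₀(1.072e+10/15.9) = 88.29 dB(A).

88.3 dB(A)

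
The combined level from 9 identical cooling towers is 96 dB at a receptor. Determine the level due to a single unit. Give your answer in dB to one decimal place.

86.5 dB

Dividing the total intensity by 9 lowers the level by 10·log₁₀ 9 = 9.542 dB: L₁ = 96 − 9.542.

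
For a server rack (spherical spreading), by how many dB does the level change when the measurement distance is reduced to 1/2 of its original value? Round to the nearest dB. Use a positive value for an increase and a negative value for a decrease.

+6 dB

With spherical spreading the level changes by −20·log₁₀(r₂/r₁).
ΔL = −20·log₁₀(0.5) = +6.02 dB.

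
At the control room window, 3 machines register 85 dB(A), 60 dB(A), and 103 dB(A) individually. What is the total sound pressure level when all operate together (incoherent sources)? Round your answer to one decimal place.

103.1 dB(A)

For uncorrelated sources the intensities add, so convert each level to linear form, sum, and take 10·log₁₀ of the total.
Σ 10^(L/10) = 10^(85/10) + 10^(60/10) + 10^(103/10) = 2.027e+10.
L_total = 10·log₁₀(2.027e+10) = 103.07 dB(A).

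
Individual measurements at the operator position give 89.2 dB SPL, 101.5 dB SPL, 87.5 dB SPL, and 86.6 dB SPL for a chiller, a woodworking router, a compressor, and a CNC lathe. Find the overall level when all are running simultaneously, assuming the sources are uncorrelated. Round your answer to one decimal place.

102.0 dB SPL

Incoherent sources combine by intensity addition: L_total = 10·log₁₀(Σ 10^(L_i/10)).
Σ 10^(L/10) = 10^(89.2/10) + 10^(101.5/10) + 10^(87.5/10) + 10^(86.6/10) = 1.598e+10.
L_total = 10·log₁₀(1.598e+10) = 102.03 dB SPL.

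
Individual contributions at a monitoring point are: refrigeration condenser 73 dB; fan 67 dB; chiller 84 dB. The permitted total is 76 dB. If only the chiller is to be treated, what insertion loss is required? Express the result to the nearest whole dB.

The untreated sources together contribute 10^(73/10) + 10^(67/10) = 2.496e+07, i.e. 73.97 dB.
To meet 76 dB overall, the treated chiller may contribute at most 10^(76/10) − 2.496e+07 = 1.485e+07, i.e. 71.72 dB.
Required insertion loss = 84 − 71.72 = 12.28 dB.

12 dB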